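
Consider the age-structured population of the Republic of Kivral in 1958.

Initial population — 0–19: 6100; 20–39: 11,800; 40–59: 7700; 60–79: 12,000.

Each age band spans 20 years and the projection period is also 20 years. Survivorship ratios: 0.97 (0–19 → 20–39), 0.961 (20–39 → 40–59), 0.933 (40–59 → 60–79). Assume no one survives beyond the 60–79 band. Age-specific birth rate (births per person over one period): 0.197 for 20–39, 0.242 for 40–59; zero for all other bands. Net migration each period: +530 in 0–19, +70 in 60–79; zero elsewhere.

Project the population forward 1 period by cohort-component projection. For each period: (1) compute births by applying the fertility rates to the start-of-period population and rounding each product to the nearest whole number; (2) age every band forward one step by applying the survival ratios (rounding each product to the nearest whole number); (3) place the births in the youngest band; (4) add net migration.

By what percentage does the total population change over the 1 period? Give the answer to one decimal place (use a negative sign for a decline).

-22.3

Let group 1 be 0–19 through group 4 = 60–79.
Period 1:
Births: 11800 * 0.197 = 2325 ; 7700 * 0.242 = 1863 — total 4188
Group 2: 6100 * 0.97 = 5917
Group 3: 11800 * 0.961 = 11340
Group 4: 7700 * 0.933 = 7184
Net migration: Group 1 + 530 → 4718; Group 4 + 70 → 7254
End of period: [4718, 5917, 11340, 7254]
Total: 37600 → 29229; change = -8371; percentage change = -22.3%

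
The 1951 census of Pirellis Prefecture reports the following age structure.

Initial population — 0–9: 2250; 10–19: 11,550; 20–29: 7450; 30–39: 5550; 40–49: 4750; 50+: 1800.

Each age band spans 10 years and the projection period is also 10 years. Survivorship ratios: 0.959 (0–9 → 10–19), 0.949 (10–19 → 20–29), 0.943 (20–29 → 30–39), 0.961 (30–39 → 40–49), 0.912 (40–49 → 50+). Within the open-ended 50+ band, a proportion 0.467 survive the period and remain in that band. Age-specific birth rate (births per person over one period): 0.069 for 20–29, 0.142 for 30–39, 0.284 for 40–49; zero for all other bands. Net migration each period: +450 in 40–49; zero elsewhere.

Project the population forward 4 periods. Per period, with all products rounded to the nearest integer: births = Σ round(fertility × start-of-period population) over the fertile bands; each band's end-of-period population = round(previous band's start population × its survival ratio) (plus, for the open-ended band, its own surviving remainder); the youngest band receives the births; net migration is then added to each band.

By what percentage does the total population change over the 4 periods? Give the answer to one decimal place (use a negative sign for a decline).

Period 1.
Births: 7450 * 0.069 = 514, 5550 * 0.142 = 788, 4750 * 0.284 = 1349 ⇒ total 2651
10–19: 2250 * 0.959 = 2158
20–29: 11550 * 0.949 = 10961
30–39: 7450 * 0.943 = 7025
40–49: 5550 * 0.961 = 5334
50+: 4750 * 0.912 + 1800 * 0.467 = 4332 + 841 = 5173
Net migration: 40–49 + 450 → 5784
→ [2651, 2158, 10961, 7025, 5784, 5173]
Period 2.
Births: 10961 * 0.069 = 756, 7025 * 0.142 = 998, 5784 * 0.284 = 1643 ⇒ total 3397
10–19: 2651 * 0.959 = 2542
20–29: 2158 * 0.949 = 2048
30–39: 10961 * 0.943 = 10336
40–49: 7025 * 0.961 = 6751
50+: 5784 * 0.912 + 5173 * 0.467 = 5275 + 2416 = 7691
Net migration: 40–49 + 450 → 7201
→ [3397, 2542, 2048, 10336, 7201, 7691]
Period 3.
Births: 2048 * 0.069 = 141, 10336 * 0.142 = 1468, 7201 * 0.284 = 2045 ⇒ total 3654
10–19: 3397 * 0.959 = 3258
20–29: 2542 * 0.949 = 2412
30–39: 2048 * 0.943 = 1931
40–49: 10336 * 0.961 = 9933
50+: 7201 * 0.912 + 7691 * 0.467 = 6567 + 3592 = 10159
Net migration: 40–49 + 450 → 10383
→ [3654, 3258, 2412, 1931, 10383, 10159]
Period 4.
Births: 2412 * 0.069 = 166, 1931 * 0.142 = 274, 10383 * 0.284 = 2949 ⇒ total 3389
10–19: 3654 * 0.959 = 3504
20–29: 3258 * 0.949 = 3092
30–39: 2412 * 0.943 = 2275
40–49: 1931 * 0.961 = 1856
50+: 10383 * 0.912 + 10159 * 0.467 = 9469 + 4744 = 14213
Net migration: 40–49 + 450 → 2306
→ [3389, 3504, 3092, 2275, 2306, 14213]
Total: 33350 → 28779; change = -4571; percentage change = -13.7%

-13.7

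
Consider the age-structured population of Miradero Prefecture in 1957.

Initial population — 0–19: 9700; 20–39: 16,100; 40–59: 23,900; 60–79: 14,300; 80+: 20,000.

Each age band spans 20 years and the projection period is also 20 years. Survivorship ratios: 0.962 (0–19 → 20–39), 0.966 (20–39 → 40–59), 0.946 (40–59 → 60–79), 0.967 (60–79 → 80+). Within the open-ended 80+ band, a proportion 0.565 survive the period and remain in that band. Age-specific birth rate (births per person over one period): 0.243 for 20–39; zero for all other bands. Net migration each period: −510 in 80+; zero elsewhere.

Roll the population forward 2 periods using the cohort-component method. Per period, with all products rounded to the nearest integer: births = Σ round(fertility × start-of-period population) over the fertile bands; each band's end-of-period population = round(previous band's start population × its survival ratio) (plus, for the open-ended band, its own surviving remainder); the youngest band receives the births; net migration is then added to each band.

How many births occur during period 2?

(Bands numbered youngest = 1 to oldest = 5.)
Period 1:
Births: 16100 × 0.243 = 3912
Band 2: 9700 × 0.962 = 9331
Band 3: 16100 × 0.966 = 15553
Band 4: 23900 × 0.946 = 22609
Band 5: 14300 × 0.967 + 20000 × 0.565 = 13828 + 11300 = 25128
Net migration: Band 5 − 510 → 24618
Population now: 0–19=3912, 20–39=9331, 40–59=15553, 60–79=22609, 80+=24618
Period 2:
Births: 9331 × 0.243 = 2267
Band 2: 3912 × 0.962 = 3763
Band 3: 9331 × 0.966 = 9014
Band 4: 15553 × 0.946 = 14713
Band 5: 22609 × 0.967 + 24618 × 0.565 = 21863 + 13909 = 35772
Net migration: Band 5 − 510 → 35262
Population now: 0–19=2267, 20–39=3763, 40–59=9014, 60–79=14713, 80+=35262

2267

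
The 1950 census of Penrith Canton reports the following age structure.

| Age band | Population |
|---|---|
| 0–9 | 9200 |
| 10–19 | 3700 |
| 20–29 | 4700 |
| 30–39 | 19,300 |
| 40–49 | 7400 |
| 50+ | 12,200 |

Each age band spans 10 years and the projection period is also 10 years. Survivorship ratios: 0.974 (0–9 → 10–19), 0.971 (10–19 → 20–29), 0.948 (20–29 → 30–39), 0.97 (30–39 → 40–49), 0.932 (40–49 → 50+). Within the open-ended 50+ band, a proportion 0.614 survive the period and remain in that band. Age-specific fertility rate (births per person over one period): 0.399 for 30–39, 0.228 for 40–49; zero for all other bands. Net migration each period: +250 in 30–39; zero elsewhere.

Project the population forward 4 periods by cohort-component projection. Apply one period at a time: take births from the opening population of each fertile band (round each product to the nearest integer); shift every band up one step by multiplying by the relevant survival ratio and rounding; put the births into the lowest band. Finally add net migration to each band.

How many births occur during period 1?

Call the groups 1 to 6, youngest first.
— Period 1 —
Births: 19300 × 0.399 = 7701  |  7400 × 0.228 = 1687 → total 9388
Group 2: 9200 × 0.974 = 8961
Group 3: 3700 × 0.971 = 3593
Group 4: 4700 × 0.948 = 4456
Group 5: 19300 × 0.97 = 18721
Group 6: 7400 × 0.932 + 12200 × 0.614 = 6897 + 7491 = 14388
Net migration: Group 4 + 250 → 4706
Population now: 0–9=9388, 10–19=8961, 20–29=3593, 30–39=4706, 40–49=18721, 50+=14388

9388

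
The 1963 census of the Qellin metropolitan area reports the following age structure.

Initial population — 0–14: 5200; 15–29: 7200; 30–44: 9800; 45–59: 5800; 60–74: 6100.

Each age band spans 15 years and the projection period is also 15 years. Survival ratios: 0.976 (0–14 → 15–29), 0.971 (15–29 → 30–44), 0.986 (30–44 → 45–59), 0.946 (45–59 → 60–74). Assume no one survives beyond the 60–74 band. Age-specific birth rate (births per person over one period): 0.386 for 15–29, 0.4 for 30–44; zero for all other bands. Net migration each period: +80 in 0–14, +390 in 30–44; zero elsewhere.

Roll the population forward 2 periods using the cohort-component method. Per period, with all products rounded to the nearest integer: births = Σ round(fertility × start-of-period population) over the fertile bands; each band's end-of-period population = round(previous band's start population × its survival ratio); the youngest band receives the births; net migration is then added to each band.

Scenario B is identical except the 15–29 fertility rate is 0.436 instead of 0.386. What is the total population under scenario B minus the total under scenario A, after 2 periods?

606

[period 1]
Births: 7200 * 0.386 = 2779 ; 9800 * 0.4 = 3920 → 6699
15–29: 5200 * 0.976 = 5075
30–44: 7200 * 0.971 = 6991
45–59: 9800 * 0.986 = 9663
60–74: 5800 * 0.946 = 5487
Net migration: 0–14 + 80 → 6779; 30–44 + 390 → 7381
→ [6779, 5075, 7381, 9663, 5487]
[period 2]
Births: 5075 * 0.386 = 1959 ; 7381 * 0.4 = 2952 → 4911
15–29: 6779 * 0.976 = 6616
30–44: 5075 * 0.971 = 4928
45–59: 7381 * 0.986 = 7278
60–74: 9663 * 0.946 = 9141
Net migration: 0–14 + 80 → 4991; 30–44 + 390 → 5318
→ [4991, 6616, 5318, 7278, 9141]
Scenario A total after 2 periods: 33344
Scenario B projection —
[period 1]
Births: 7200 * 0.436 = 3139 ; 9800 * 0.4 = 3920 → 7059
15–29: 5200 * 0.976 = 5075
30–44: 7200 * 0.971 = 6991
45–59: 9800 * 0.986 = 9663
60–74: 5800 * 0.946 = 5487
Net migration: 0–14 + 80 → 7139; 30–44 + 390 → 7381
→ [7139, 5075, 7381, 9663, 5487]
[period 2]
Births: 5075 * 0.436 = 2213 ; 7381 * 0.4 = 2952 → 5165
15–29: 7139 * 0.976 = 6968
30–44: 5075 * 0.971 = 4928
45–59: 7381 * 0.986 = 7278
60–74: 9663 * 0.946 = 9141
Net migration: 0–14 + 80 → 5245; 30–44 + 390 → 5318
→ [5245, 6968, 5318, 7278, 9141]
Scenario B total after 2 periods: 33950
Difference B − A = 33950 − 33344 = 606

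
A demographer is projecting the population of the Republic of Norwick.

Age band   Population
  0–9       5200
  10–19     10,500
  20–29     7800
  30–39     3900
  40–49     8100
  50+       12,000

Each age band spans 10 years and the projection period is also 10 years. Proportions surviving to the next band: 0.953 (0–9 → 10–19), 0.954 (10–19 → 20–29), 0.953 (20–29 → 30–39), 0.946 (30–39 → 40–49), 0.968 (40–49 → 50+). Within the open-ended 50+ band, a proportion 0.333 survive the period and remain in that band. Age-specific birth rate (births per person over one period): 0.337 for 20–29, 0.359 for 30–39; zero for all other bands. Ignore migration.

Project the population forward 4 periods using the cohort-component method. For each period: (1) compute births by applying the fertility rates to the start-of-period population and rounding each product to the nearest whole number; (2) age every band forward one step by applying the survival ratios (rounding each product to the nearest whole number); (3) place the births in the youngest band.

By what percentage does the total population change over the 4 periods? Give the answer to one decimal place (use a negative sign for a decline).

-31.1

Period 1:
Births: 7800 × 0.337 = 2629, 3900 × 0.359 = 1400 → total 4029
10–19: 5200 × 0.953 = 4956
20–29: 10500 × 0.954 = 10017
30–39: 7800 × 0.953 = 7433
40–49: 3900 × 0.946 = 3689
50+: 8100 × 0.968 + 12000 × 0.333 = 7841 + 3996 = 11837
End of period: [4029, 4956, 10017, 7433, 3689, 11837]
Period 2:
Births: 10017 × 0.337 = 3376, 7433 × 0.359 = 2668 → total 6044
10–19: 4029 × 0.953 = 3840
20–29: 4956 × 0.954 = 4728
30–39: 10017 × 0.953 = 9546
40–49: 7433 × 0.946 = 7032
50+: 3689 × 0.968 + 11837 × 0.333 = 3571 + 3942 = 7513
End of period: [6044, 3840, 4728, 9546, 7032, 7513]
Period 3:
Births: 4728 × 0.337 = 1593, 9546 × 0.359 = 3427 → total 5020
10–19: 6044 × 0.953 = 5760
20–29: 3840 × 0.954 = 3663
30–39: 4728 × 0.953 = 4506
40–49: 9546 × 0.946 = 9031
50+: 7032 × 0.968 + 7513 × 0.333 = 6807 + 2502 = 9309
End of period: [5020, 5760, 3663, 4506, 9031, 9309]
Period 4:
Births: 3663 × 0.337 = 1234, 4506 × 0.359 = 1618 → total 2852
10–19: 5020 × 0.953 = 4784
20–29: 5760 × 0.954 = 5495
30–39: 3663 × 0.953 = 3491
40–49: 4506 × 0.946 = 4263
50+: 9031 × 0.968 + 9309 × 0.333 = 8742 + 3100 = 11842
End of period: [2852, 4784, 5495, 3491, 4263, 11842]
Total: 47500 → 32727; change = -14773; percentage change = -31.1%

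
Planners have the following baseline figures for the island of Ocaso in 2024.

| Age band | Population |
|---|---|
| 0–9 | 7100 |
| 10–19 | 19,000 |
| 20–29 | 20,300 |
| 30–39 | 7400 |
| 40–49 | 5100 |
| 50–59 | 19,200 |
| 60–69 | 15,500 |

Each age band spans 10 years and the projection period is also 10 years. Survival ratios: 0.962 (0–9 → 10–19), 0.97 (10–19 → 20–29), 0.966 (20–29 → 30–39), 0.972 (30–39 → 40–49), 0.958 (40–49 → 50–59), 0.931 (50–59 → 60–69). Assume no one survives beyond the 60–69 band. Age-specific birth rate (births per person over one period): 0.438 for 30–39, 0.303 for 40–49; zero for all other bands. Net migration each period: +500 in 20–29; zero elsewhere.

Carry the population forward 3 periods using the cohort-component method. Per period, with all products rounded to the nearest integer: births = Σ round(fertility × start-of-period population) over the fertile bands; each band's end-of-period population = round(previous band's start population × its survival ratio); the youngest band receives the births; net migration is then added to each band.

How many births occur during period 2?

10768

Call the groups 1 to 7, youngest first.
[period 1]
Births: 7400 × 0.438 = 3241 ; 5100 × 0.303 = 1545 → 4786
Group 2: 7100 × 0.962 = 6830
Group 3: 19000 × 0.97 = 18430
Group 4: 20300 × 0.966 = 19610
Group 5: 7400 × 0.972 = 7193
Group 6: 5100 × 0.958 = 4886
Group 7: 19200 × 0.931 = 17875
Net migration: Group 3 + 500 → 18930
End of period: [4786, 6830, 18930, 19610, 7193, 4886, 17875]
[period 2]
Births: 19610 × 0.438 = 8589 ; 7193 × 0.303 = 2179 → 10768
Group 2: 4786 × 0.962 = 4604
Group 3: 6830 × 0.97 = 6625
Group 4: 18930 × 0.966 = 18286
Group 5: 19610 × 0.972 = 19061
Group 6: 7193 × 0.958 = 6891
Group 7: 4886 × 0.931 = 4549
Net migration: Group 3 + 500 → 7125
End of period: [10768, 4604, 7125, 18286, 19061, 6891, 4549]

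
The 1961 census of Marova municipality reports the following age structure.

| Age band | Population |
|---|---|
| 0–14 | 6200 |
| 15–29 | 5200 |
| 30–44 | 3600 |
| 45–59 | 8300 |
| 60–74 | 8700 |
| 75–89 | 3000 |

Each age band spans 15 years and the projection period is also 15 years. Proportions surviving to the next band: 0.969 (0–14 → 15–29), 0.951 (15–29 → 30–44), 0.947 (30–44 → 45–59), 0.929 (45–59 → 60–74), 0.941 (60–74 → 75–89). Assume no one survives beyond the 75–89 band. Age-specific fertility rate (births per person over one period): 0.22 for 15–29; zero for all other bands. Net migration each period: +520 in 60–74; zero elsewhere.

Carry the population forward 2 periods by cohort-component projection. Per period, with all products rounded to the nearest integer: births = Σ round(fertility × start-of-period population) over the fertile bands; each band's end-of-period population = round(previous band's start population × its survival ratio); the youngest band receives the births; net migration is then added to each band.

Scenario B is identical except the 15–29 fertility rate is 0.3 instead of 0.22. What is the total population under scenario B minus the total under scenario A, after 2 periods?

— Period 1 —
Births: 5200 * 0.22 = 1144
15–29: 6200 * 0.969 = 6008
30–44: 5200 * 0.951 = 4945
45–59: 3600 * 0.947 = 3409
60–74: 8300 * 0.929 = 7711
75–89: 8700 * 0.941 = 8187
Net migration: 60–74 + 520 → 8231
End of period: [1144, 6008, 4945, 3409, 8231, 8187]
— Period 2 —
Births: 6008 * 0.22 = 1322
15–29: 1144 * 0.969 = 1109
30–44: 6008 * 0.951 = 5714
45–59: 4945 * 0.947 = 4683
60–74: 3409 * 0.929 = 3167
75–89: 8231 * 0.941 = 7745
Net migration: 60–74 + 520 → 3687
End of period: [1322, 1109, 5714, 4683, 3687, 7745]
Scenario A total after 2 periods: 24260
Scenario B projection —
— Period 1 —
Births: 5200 * 0.3 = 1560
15–29: 6200 * 0.969 = 6008
30–44: 5200 * 0.951 = 4945
45–59: 3600 * 0.947 = 3409
60–74: 8300 * 0.929 = 7711
75–89: 8700 * 0.941 = 8187
Net migration: 60–74 + 520 → 8231
End of period: [1560, 6008, 4945, 3409, 8231, 8187]
— Period 2 —
Births: 6008 * 0.3 = 1802
15–29: 1560 * 0.969 = 1512
30–44: 6008 * 0.951 = 5714
45–59: 4945 * 0.947 = 4683
60–74: 3409 * 0.929 = 3167
75–89: 8231 * 0.941 = 7745
Net migration: 60–74 + 520 → 3687
End of period: [1802, 1512, 5714, 4683, 3687, 7745]
Scenario B total after 2 periods: 25143
Difference B − A = 25143 − 24260 = 883

883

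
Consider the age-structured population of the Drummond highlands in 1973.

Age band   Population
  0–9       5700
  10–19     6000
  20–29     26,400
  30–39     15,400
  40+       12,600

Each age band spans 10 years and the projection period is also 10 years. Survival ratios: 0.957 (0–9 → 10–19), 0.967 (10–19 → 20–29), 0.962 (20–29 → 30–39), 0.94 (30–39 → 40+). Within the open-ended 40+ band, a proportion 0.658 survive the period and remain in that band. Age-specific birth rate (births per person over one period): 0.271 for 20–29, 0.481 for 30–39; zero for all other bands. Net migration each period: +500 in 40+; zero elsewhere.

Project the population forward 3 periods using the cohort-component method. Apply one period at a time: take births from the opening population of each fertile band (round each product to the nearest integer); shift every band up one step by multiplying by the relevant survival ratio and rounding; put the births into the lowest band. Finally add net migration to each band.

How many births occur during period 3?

4115

Call the groups 1 to 5, youngest first.
Period 1.
Births: 26400 × 0.271 = 7154 ; 15400 × 0.481 = 7407 → 14561
Group 2: 5700 × 0.957 = 5455
Group 3: 6000 × 0.967 = 5802
Group 4: 26400 × 0.962 = 25397
Group 5: 15400 × 0.94 + 12600 × 0.658 = 14476 + 8291 = 22767
Net migration: Group 5 + 500 → 23267
Giving 14561 / 5455 / 5802 / 25397 / 23267.
Period 2.
Births: 5802 × 0.271 = 1572 ; 25397 × 0.481 = 12216 → 13788
Group 2: 14561 × 0.957 = 13935
Group 3: 5455 × 0.967 = 5275
Group 4: 5802 × 0.962 = 5582
Group 5: 25397 × 0.94 + 23267 × 0.658 = 23873 + 15310 = 39183
Net migration: Group 5 + 500 → 39683
Giving 13788 / 13935 / 5275 / 5582 / 39683.
Period 3.
Births: 5275 × 0.271 = 1430 ; 5582 × 0.481 = 2685 → 4115
Group 2: 13788 × 0.957 = 13195
Group 3: 13935 × 0.967 = 13475
Group 4: 5275 × 0.962 = 5075
Group 5: 5582 × 0.94 + 39683 × 0.658 = 5247 + 26111 = 31358
Net migration: Group 5 + 500 → 31858
Giving 4115 / 13195 / 13475 / 5075 / 31858.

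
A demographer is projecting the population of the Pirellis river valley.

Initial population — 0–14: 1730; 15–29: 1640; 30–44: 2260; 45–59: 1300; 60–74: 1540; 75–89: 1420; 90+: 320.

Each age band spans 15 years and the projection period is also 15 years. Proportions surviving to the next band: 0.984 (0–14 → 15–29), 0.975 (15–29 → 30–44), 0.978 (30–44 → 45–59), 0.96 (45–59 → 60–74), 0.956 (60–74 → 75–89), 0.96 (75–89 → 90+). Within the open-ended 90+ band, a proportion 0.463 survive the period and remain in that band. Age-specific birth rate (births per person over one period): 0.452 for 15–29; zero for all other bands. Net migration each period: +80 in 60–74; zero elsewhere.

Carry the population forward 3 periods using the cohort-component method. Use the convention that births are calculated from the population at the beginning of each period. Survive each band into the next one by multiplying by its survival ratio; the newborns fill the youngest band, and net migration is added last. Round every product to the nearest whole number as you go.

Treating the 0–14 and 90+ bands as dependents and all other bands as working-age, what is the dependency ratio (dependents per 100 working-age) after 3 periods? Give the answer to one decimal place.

37.3

Let group 1 be 0–14 through group 7 = 90+.
Period 1:
Births: 1640 × 0.452 = 741
Group 2: 1730 × 0.984 = 1702
Group 3: 1640 × 0.975 = 1599
Group 4: 2260 × 0.978 = 2210
Group 5: 1300 × 0.96 = 1248
Group 6: 1540 × 0.956 = 1472
Group 7: 1420 × 0.96 + 320 × 0.463 = 1363 + 148 = 1511
Net migration: Group 5 + 80 → 1328
→ [741, 1702, 1599, 2210, 1328, 1472, 1511]
Period 2:
Births: 1702 × 0.452 = 769
Group 2: 741 × 0.984 = 729
Group 3: 1702 × 0.975 = 1659
Group 4: 1599 × 0.978 = 1564
Group 5: 2210 × 0.96 = 2122
Group 6: 1328 × 0.956 = 1270
Group 7: 1472 × 0.96 + 1511 × 0.463 = 1413 + 700 = 2113
Net migration: Group 5 + 80 → 2202
→ [769, 729, 1659, 1564, 2202, 1270, 2113]
Period 3:
Births: 729 × 0.452 = 330
Group 2: 769 × 0.984 = 757
Group 3: 729 × 0.975 = 711
Group 4: 1659 × 0.978 = 1623
Group 5: 1564 × 0.96 = 1501
Group 6: 2202 × 0.956 = 2105
Group 7: 1270 × 0.96 + 2113 × 0.463 = 1219 + 978 = 2197
Net migration: Group 5 + 80 → 1581
→ [330, 757, 711, 1623, 1581, 2105, 2197]
Dependents (band 0–14 + band 90+) = 330 + 2197 = 2527; working-age = 6777; ratio = 2527/6777 × 100 = 37.3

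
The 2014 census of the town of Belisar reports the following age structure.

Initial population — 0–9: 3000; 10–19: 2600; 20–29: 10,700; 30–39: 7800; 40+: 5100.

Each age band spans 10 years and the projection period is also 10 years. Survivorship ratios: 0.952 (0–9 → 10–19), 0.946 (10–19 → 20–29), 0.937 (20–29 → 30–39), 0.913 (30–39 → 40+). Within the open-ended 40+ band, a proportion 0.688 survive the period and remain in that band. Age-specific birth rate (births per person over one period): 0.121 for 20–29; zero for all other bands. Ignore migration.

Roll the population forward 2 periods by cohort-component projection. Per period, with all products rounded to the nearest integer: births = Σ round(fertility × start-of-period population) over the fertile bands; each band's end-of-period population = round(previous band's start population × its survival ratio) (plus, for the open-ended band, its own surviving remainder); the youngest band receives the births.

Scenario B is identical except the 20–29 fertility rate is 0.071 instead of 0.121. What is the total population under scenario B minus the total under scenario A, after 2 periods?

-632

Call the bands 1 to 5, youngest first.
[period 1]
Births: 10700 × 0.121 = 1295
Band 2: 3000 × 0.952 = 2856
Band 3: 2600 × 0.946 = 2460
Band 4: 10700 × 0.937 = 10026
Band 5: 7800 × 0.913 + 5100 × 0.688 = 7121 + 3509 = 10630
Giving 1295 / 2856 / 2460 / 10026 / 10630.
[period 2]
Births: 2460 × 0.121 = 298
Band 2: 1295 × 0.952 = 1233
Band 3: 2856 × 0.946 = 2702
Band 4: 2460 × 0.937 = 2305
Band 5: 10026 × 0.913 + 10630 × 0.688 = 9154 + 7313 = 16467
Giving 298 / 1233 / 2702 / 2305 / 16467.
Scenario A total after 2 periods: 23005
Scenario B projection —
[period 1]
Births: 10700 × 0.071 = 760
Band 2: 3000 × 0.952 = 2856
Band 3: 2600 × 0.946 = 2460
Band 4: 10700 × 0.937 = 10026
Band 5: 7800 × 0.913 + 5100 × 0.688 = 7121 + 3509 = 10630
Giving 760 / 2856 / 2460 / 10026 / 10630.
[period 2]
Births: 2460 × 0.071 = 175
Band 2: 760 × 0.952 = 724
Band 3: 2856 × 0.946 = 2702
Band 4: 2460 × 0.937 = 2305
Band 5: 10026 × 0.913 + 10630 × 0.688 = 9154 + 7313 = 16467
Giving 175 / 724 / 2702 / 2305 / 16467.
Scenario B total after 2 periods: 22373
Difference B − A = 22373 − 23005 = -632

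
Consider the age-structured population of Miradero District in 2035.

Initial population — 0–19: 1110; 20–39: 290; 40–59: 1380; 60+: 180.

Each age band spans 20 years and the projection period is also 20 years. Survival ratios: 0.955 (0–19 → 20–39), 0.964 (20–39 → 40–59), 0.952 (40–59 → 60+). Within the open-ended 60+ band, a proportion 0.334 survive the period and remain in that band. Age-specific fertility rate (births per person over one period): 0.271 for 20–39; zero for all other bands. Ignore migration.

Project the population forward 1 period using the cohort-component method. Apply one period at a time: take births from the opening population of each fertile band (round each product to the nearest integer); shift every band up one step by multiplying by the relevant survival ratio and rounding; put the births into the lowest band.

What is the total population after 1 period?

2793

— Period 1 —
Births: 290 × 0.271 = 79
20–39: 1110 × 0.955 = 1060
40–59: 290 × 0.964 = 280
60+: 1380 × 0.952 + 180 × 0.334 = 1314 + 60 = 1374
End of period: [79, 1060, 280, 1374]
Total after period 1: 79 + 1060 + 280 + 1374 = 2793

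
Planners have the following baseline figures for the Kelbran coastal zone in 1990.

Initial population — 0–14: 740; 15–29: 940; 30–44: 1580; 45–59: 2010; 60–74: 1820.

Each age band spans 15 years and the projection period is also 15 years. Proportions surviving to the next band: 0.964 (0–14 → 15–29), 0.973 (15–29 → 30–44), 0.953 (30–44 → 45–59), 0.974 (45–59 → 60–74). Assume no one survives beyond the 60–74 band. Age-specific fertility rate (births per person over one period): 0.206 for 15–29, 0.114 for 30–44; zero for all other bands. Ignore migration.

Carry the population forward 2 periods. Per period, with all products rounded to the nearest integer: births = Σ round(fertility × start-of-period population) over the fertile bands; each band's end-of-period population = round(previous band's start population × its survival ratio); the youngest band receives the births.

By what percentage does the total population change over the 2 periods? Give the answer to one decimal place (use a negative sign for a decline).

After projecting period 1:
Births: 940 * 0.206 = 194 ; 1580 * 0.114 = 180 ⇒ total 374
15–29: 740 * 0.964 = 713
30–44: 940 * 0.973 = 915
45–59: 1580 * 0.953 = 1506
60–74: 2010 * 0.974 = 1958
Population now: 0–14=374, 15–29=713, 30–44=915, 45–59=1506, 60–74=1958
After projecting period 2:
Births: 713 * 0.206 = 147 ; 915 * 0.114 = 104 ⇒ total 251
15–29: 374 * 0.964 = 361
30–44: 713 * 0.973 = 694
45–59: 915 * 0.953 = 872
60–74: 1506 * 0.974 = 1467
Population now: 0–14=251, 15–29=361, 30–44=694, 45–59=872, 60–74=1467
Total: 7090 → 3645; change = -3445; percentage change = -48.6%

-48.6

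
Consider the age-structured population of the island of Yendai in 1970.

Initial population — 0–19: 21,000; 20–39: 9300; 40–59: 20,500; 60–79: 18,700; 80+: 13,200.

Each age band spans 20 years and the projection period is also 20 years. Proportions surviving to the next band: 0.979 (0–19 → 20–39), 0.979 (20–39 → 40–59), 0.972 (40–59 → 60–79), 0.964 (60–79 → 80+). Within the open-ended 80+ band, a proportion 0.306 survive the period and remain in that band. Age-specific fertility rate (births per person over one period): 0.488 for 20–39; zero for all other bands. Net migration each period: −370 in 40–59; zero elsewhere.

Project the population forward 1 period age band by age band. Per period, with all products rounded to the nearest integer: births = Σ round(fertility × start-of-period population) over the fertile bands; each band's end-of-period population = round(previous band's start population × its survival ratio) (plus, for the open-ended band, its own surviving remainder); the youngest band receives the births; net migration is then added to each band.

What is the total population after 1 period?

75824

Period 1:
Births: 9300 × 0.488 = 4538
20–39: 21000 × 0.979 = 20559
40–59: 9300 × 0.979 = 9105
60–79: 20500 × 0.972 = 19926
80+: 18700 × 0.964 + 13200 × 0.306 = 18027 + 4039 = 22066
Net migration: 40–59 − 370 → 8735
End of period: [4538, 20559, 8735, 19926, 22066]
Total after period 1: 4538 + 20559 + 8735 + 19926 + 22066 = 75824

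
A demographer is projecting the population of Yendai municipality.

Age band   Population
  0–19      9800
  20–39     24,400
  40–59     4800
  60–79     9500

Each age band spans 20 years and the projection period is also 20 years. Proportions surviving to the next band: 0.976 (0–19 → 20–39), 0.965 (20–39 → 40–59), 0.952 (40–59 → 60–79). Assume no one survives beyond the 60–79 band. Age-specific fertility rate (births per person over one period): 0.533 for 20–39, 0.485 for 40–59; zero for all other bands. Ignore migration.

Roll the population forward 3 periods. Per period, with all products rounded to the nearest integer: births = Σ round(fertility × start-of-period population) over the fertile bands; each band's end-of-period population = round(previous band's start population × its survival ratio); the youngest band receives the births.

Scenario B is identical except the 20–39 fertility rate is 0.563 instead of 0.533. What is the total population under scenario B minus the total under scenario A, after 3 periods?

Numbering the groups 1..4 from youngest to oldest:
— Period 1 —
Births: 24400 × 0.533 = 13005 ; 4800 × 0.485 = 2328 → 15333
Group 2: 9800 × 0.976 = 9565
Group 3: 24400 × 0.965 = 23546
Group 4: 4800 × 0.952 = 4570
Population now: 0–19=15333, 20–39=9565, 40–59=23546, 60–79=4570
— Period 2 —
Births: 9565 × 0.533 = 5098 ; 23546 × 0.485 = 11420 → 16518
Group 2: 15333 × 0.976 = 14965
Group 3: 9565 × 0.965 = 9230
Group 4: 23546 × 0.952 = 22416
Population now: 0–19=16518, 20–39=14965, 40–59=9230, 60–79=22416
— Period 3 —
Births: 14965 × 0.533 = 7976 ; 9230 × 0.485 = 4477 → 12453
Group 2: 16518 × 0.976 = 16122
Group 3: 14965 × 0.965 = 14441
Group 4: 9230 × 0.952 = 8787
Population now: 0–19=12453, 20–39=16122, 40–59=14441, 60–79=8787
Scenario A total after 3 periods: 51803
Scenario B projection —
— Period 1 —
Births: 24400 × 0.563 = 13737 ; 4800 × 0.485 = 2328 → 16065
Group 2: 9800 × 0.976 = 9565
Group 3: 24400 × 0.965 = 23546
Group 4: 4800 × 0.952 = 4570
Population now: 0–19=16065, 20–39=9565, 40–59=23546, 60–79=4570
— Period 2 —
Births: 9565 × 0.563 = 5385 ; 23546 × 0.485 = 11420 → 16805
Group 2: 16065 × 0.976 = 15679
Group 3: 9565 × 0.965 = 9230
Group 4: 23546 × 0.952 = 22416
Population now: 0–19=16805, 20–39=15679, 40–59=9230, 60–79=22416
— Period 3 —
Births: 15679 × 0.563 = 8827 ; 9230 × 0.485 = 4477 → 13304
Group 2: 16805 × 0.976 = 16402
Group 3: 15679 × 0.965 = 15130
Group 4: 9230 × 0.952 = 8787
Population now: 0–19=13304, 20–39=16402, 40–59=15130, 60–79=8787
Scenario B total after 3 periods: 53623
Difference B − A = 53623 − 51803 = 1820

1820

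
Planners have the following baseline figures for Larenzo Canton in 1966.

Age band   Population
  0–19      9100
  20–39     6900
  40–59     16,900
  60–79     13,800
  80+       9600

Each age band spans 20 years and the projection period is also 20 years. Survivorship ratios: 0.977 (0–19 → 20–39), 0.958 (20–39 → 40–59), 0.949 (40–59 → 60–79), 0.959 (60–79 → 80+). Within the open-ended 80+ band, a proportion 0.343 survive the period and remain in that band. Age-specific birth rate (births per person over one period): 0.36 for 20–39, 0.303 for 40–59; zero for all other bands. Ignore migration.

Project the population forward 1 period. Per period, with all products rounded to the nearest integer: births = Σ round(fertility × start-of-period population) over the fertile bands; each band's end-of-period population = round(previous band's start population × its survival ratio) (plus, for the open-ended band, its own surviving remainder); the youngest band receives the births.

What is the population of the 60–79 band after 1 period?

16038

(Groups numbered youngest = 1 to oldest = 5.)
After projecting period 1:
Births: 6900 × 0.36 = 2484 ; 16900 × 0.303 = 5121 — total 7605
Group 2: 9100 × 0.977 = 8891
Group 3: 6900 × 0.958 = 6610
Group 4: 16900 × 0.949 = 16038
Group 5: 13800 × 0.959 + 9600 × 0.343 = 13234 + 3293 = 16527
End of period: [7605, 8891, 6610, 16038, 16527]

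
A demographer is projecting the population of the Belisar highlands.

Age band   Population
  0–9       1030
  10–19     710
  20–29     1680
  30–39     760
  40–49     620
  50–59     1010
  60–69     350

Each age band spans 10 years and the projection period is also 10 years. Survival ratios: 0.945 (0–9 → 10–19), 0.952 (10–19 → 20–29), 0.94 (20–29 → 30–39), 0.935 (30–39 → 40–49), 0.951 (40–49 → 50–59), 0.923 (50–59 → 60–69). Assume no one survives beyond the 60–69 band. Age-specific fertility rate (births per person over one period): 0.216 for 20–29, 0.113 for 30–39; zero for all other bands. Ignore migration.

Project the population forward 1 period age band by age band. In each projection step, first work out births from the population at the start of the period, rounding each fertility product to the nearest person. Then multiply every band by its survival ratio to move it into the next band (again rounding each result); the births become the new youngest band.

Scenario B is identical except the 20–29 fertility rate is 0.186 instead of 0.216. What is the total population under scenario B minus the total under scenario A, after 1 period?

-51

[period 1]
Births: 1680 × 0.216 = 363 ; 760 × 0.113 = 86 — total 449
10–19: 1030 × 0.945 = 973
20–29: 710 × 0.952 = 676
30–39: 1680 × 0.94 = 1579
40–49: 760 × 0.935 = 711
50–59: 620 × 0.951 = 590
60–69: 1010 × 0.923 = 932
Population now: 0–9=449, 10–19=973, 20–29=676, 30–39=1579, 40–49=711, 50–59=590, 60–69=932
Scenario A total after 1 period: 5910
Scenario B projection —
[period 1]
Births: 1680 × 0.186 = 312 ; 760 × 0.113 = 86 — total 398
10–19: 1030 × 0.945 = 973
20–29: 710 × 0.952 = 676
30–39: 1680 × 0.94 = 1579
40–49: 760 × 0.935 = 711
50–59: 620 × 0.951 = 590
60–69: 1010 × 0.923 = 932
Population now: 0–9=398, 10–19=973, 20–29=676, 30–39=1579, 40–49=711, 50–59=590, 60–69=932
Scenario B total after 1 period: 5859
Difference B − A = 5859 − 5910 = -51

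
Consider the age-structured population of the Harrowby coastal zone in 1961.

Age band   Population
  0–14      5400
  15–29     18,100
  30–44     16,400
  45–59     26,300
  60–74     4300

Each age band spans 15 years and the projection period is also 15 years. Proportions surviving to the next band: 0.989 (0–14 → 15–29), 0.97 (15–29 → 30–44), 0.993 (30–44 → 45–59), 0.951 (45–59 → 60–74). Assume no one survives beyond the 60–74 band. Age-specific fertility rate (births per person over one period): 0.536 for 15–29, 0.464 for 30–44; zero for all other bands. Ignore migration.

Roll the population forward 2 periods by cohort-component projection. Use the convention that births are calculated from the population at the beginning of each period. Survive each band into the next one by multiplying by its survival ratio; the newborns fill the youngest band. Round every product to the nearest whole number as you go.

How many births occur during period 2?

Let band 1 be 0–14 through band 5 = 60–74.
[period 1]
Births: 18100 × 0.536 = 9702, 16400 × 0.464 = 7610 ⇒ total 17312
Band 2: 5400 × 0.989 = 5341
Band 3: 18100 × 0.97 = 17557
Band 4: 16400 × 0.993 = 16285
Band 5: 26300 × 0.951 = 25011
End of period: [17312, 5341, 17557, 16285, 25011]
[period 2]
Births: 5341 × 0.536 = 2863, 17557 × 0.464 = 8146 ⇒ total 11009
Band 2: 17312 × 0.989 = 17122
Band 3: 5341 × 0.97 = 5181
Band 4: 17557 × 0.993 = 17434
Band 5: 16285 × 0.951 = 15487
End of period: [11009, 17122, 5181, 17434, 15487]

11009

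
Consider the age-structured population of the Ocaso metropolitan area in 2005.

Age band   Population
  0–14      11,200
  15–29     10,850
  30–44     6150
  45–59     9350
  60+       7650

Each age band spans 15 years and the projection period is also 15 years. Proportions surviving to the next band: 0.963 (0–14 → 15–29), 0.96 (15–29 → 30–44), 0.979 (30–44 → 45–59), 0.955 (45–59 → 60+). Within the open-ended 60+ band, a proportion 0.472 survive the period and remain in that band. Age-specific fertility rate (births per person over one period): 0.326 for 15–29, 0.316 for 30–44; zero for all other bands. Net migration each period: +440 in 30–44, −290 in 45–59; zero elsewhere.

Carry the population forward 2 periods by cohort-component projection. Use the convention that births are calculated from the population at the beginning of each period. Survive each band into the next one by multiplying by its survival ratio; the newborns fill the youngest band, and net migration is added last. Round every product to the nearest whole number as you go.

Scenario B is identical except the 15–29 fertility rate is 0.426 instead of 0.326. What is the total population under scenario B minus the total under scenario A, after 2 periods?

2124

(Bands numbered youngest = 1 to oldest = 5.)
Period 1.
Births: 10850 × 0.326 = 3537, 6150 × 0.316 = 1943 ⇒ total 5480
Band 2: 11200 × 0.963 = 10786
Band 3: 10850 × 0.96 = 10416
Band 4: 6150 × 0.979 = 6021
Band 5: 9350 × 0.955 + 7650 × 0.472 = 8929 + 3611 = 12540
Net migration: Band 3 + 440 → 10856; Band 4 − 290 → 5731
→ [5480, 10786, 10856, 5731, 12540]
Period 2.
Births: 10786 × 0.326 = 3516, 10856 × 0.316 = 3430 ⇒ total 6946
Band 2: 5480 × 0.963 = 5277
Band 3: 10786 × 0.96 = 10355
Band 4: 10856 × 0.979 = 10628
Band 5: 5731 × 0.955 + 12540 × 0.472 = 5473 + 5919 = 11392
Net migration: Band 3 + 440 → 10795; Band 4 − 290 → 10338
→ [6946, 5277, 10795, 10338, 11392]
Scenario A total after 2 periods: 44748
Scenario B projection —
Period 1.
Births: 10850 × 0.426 = 4622, 6150 × 0.316 = 1943 ⇒ total 6565
Band 2: 11200 × 0.963 = 10786
Band 3: 10850 × 0.96 = 10416
Band 4: 6150 × 0.979 = 6021
Band 5: 9350 × 0.955 + 7650 × 0.472 = 8929 + 3611 = 12540
Net migration: Band 3 + 440 → 10856; Band 4 − 290 → 5731
→ [6565, 10786, 10856, 5731, 12540]
Period 2.
Births: 10786 × 0.426 = 4595, 10856 × 0.316 = 3430 ⇒ total 8025
Band 2: 6565 × 0.963 = 6322
Band 3: 10786 × 0.96 = 10355
Band 4: 10856 × 0.979 = 10628
Band 5: 5731 × 0.955 + 12540 × 0.472 = 5473 + 5919 = 11392
Net migration: Band 3 + 440 → 10795; Band 4 − 290 → 10338
→ [8025, 6322, 10795, 10338, 11392]
Scenario B total after 2 periods: 46872
Difference B − A = 46872 − 44748 = 2124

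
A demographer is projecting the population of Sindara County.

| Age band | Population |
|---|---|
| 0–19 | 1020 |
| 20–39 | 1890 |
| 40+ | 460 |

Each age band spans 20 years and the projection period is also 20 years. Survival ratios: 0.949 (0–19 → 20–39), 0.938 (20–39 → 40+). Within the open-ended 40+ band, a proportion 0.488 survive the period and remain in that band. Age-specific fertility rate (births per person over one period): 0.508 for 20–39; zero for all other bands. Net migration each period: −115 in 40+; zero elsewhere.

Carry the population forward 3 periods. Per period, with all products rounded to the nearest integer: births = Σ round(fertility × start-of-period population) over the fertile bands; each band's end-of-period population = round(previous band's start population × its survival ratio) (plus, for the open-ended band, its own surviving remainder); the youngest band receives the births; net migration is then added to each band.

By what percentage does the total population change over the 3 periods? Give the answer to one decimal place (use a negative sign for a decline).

-25.7

Let group 1 be 0–19 through group 3 = 40+.
After projecting period 1:
Births: 1890 * 0.508 = 960
Group 2: 1020 * 0.949 = 968
Group 3: 1890 * 0.938 + 460 * 0.488 = 1773 + 224 = 1997
Net migration: Group 3 − 115 → 1882
Giving 960 / 968 / 1882.
After projecting period 2:
Births: 968 * 0.508 = 492
Group 2: 960 * 0.949 = 911
Group 3: 968 * 0.938 + 1882 * 0.488 = 908 + 918 = 1826
Net migration: Group 3 − 115 → 1711
Giving 492 / 911 / 1711.
After projecting period 3:
Births: 911 * 0.508 = 463
Group 2: 492 * 0.949 = 467
Group 3: 911 * 0.938 + 1711 * 0.488 = 855 + 835 = 1690
Net migration: Group 3 − 115 → 1575
Giving 463 / 467 / 1575.
Total: 3370 → 2505; change = -865; percentage change = -25.7%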